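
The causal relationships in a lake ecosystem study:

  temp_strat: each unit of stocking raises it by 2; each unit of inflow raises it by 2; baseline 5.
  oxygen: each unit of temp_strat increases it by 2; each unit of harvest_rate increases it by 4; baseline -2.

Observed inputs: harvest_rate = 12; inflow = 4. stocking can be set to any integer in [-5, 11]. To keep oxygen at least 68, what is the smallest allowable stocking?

stocking = -1

Substituting into the temp_strat equation gives temp_strat = 2*stocking + 13.
oxygen becomes 4*stocking + 72.
Require 4*stocking + 72 ≥ 68, so stocking ≥ -1.
The smallest integer in [-5, 11] satisfying this is -1.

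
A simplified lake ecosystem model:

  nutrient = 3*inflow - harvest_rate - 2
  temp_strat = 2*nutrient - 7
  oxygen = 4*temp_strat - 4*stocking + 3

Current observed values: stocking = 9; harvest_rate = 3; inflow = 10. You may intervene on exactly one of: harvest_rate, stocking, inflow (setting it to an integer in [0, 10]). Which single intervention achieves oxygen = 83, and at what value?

Intervening on harvest_rate: with other inputs at their observed values, oxygen = -8*harvest_rate + 163. Solving for 83 gives harvest_rate = 10, within [0, 10].
Intervening on stocking: oxygen = -4*stocking + 175. Reaching 83 requires stocking = 23, outside [0, 10].
Intervening on inflow: oxygen = 24*inflow - 101. Reaching 83 requires inflow = 23/3, not an integer.

set harvest_rate = 10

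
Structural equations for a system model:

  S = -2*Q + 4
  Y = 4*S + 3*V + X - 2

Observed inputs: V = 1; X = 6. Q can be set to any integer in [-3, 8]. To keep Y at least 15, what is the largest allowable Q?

Substituting into the Y equation gives Y = -8*Q + 23.
Require -8*Q + 23 ≥ 15, so Q ≤ 1.
The largest integer in [-3, 8] satisfying this is 1.

Q = 1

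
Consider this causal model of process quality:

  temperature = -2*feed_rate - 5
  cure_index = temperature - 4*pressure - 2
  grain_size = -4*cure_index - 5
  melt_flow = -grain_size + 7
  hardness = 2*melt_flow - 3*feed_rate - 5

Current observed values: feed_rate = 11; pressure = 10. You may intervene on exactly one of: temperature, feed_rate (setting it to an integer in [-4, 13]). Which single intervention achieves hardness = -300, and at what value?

Intervening on temperature: hardness = 8*temperature - 350. Reaching -300 requires temperature = 25/4, not an integer.
Intervening on feed_rate: with other inputs at their observed values, hardness = -19*feed_rate - 357. Solving for -300 gives feed_rate = -3, within [-4, 13].

set feed_rate = -3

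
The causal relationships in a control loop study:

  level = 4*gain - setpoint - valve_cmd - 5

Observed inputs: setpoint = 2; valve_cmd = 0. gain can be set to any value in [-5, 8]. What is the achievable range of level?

-27 to 25

Substituting into the level equation gives level = 4*gain - 7.
Linear in gain, so extremes are at the endpoints: gain = -5 gives level = -27; gain = 8 gives level = 25.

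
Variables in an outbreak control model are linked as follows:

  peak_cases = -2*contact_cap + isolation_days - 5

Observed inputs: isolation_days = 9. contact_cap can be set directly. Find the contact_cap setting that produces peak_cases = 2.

contact_cap = 1

Substituting into the peak_cases equation gives peak_cases = -2*contact_cap + 4.
Solve -2*contact_cap + 4 = 2: contact_cap = (2 - 4) / -2 = 1.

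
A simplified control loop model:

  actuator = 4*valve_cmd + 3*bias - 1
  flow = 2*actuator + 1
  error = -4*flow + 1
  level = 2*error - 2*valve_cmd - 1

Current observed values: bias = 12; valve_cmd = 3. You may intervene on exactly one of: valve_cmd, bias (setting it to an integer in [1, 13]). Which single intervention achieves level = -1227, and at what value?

set valve_cmd = 10

Intervening on valve_cmd: with other inputs at their observed values, level = -66*valve_cmd - 567. Solving for -1227 gives valve_cmd = 10, within [1, 13].
Intervening on bias: level = -48*bias - 189. Reaching -1227 requires bias = 173/8, not an integer.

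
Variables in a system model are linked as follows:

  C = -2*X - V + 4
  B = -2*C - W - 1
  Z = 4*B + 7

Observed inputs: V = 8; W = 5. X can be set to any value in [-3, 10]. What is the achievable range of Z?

-33 to 175

Substituting into the C equation gives C = -2*X - 4.
So B = 4*X + 2.
Substituting into the Z equation gives Z = 16*X + 15.
Linear in X, so extremes are at the endpoints: X = -3 gives Z = -33; X = 10 gives Z = 175.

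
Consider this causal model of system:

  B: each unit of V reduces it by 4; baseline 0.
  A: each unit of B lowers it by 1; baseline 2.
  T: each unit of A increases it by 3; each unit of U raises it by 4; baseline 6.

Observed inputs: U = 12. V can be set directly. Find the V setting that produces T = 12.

V = -4

Substituting into the A equation gives A = 4*V + 2.
Substituting into the T equation gives T = 12*V + 60.
Solve 12*V + 60 = 12: V = (12 - 60) / 12 = -4.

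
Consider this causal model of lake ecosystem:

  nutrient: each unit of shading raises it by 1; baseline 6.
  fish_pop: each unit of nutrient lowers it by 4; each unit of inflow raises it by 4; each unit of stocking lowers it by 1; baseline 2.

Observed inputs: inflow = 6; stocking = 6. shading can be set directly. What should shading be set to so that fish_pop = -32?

Substituting into the fish_pop equation gives fish_pop = -4*shading - 4.
Solve -4*shading - 4 = -32: shading = (-32 + 4) / -4 = 7.

shading = 7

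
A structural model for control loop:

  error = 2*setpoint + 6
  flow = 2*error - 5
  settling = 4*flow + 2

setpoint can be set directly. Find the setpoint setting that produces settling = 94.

Substituting into the flow equation gives flow = 4*setpoint + 7.
settling becomes 16*setpoint + 30.
Solve 16*setpoint + 30 = 94: setpoint = (94 - 30) / 16 = 4.

setpoint = 4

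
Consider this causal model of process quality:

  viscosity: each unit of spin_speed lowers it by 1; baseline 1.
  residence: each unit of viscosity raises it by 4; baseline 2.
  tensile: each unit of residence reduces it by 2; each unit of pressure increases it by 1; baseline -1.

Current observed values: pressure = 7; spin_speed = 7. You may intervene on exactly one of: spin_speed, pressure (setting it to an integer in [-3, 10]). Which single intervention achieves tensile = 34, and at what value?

set spin_speed = 5

Intervening on spin_speed: with other inputs at their observed values, tensile = 8*spin_speed - 6. Solving for 34 gives spin_speed = 5, within [-3, 10].
Intervening on pressure: tensile = pressure + 43. Reaching 34 requires pressure = -9, outside [-3, 10].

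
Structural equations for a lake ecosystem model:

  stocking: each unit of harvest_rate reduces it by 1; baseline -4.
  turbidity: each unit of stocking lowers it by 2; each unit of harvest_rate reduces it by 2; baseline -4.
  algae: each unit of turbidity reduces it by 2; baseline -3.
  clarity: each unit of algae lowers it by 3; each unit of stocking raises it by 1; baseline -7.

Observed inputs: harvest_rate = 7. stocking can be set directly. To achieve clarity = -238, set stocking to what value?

stocking = 12

Intervening on stocking fixes its value directly, overriding its dependence on harvest_rate.
Substituting into the turbidity equation gives turbidity = -2*stocking - 18.
algae becomes 4*stocking + 33.
clarity becomes -11*stocking - 106.
Solve -11*stocking - 106 = -238: stocking = (-238 + 106) / -11 = 12.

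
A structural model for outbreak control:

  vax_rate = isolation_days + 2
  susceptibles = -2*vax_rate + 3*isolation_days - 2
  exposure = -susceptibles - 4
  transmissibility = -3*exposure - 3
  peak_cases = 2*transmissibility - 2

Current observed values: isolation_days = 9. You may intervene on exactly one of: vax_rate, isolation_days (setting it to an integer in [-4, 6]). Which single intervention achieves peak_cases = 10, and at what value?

Intervening on vax_rate: peak_cases = -12*vax_rate + 166. Reaching 10 requires vax_rate = 13, outside [-4, 6].
Intervening on isolation_days: with other inputs at their observed values, peak_cases = 6*isolation_days - 20. Solving for 10 gives isolation_days = 5, within [-4, 6].

set isolation_days = 5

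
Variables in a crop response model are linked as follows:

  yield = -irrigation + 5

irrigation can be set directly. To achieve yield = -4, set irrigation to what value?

irrigation = 9

Solve -irrigation + 5 = -4: irrigation = (-4 - 5) / -1 = 9.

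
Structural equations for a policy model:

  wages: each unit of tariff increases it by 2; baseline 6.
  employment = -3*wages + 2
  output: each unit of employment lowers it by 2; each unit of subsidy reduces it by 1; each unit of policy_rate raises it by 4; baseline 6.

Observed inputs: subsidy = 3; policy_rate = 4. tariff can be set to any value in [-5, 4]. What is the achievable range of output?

Substituting into the employment equation gives employment = -6*tariff - 16.
Substituting into the output equation gives output = 12*tariff + 51.
Linear in tariff, so extremes are at the endpoints: tariff = -5 gives output = -9; tariff = 4 gives output = 99.

-9 to 99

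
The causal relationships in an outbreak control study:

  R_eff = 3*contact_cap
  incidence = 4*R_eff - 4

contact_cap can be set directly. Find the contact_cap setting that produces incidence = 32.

Substituting into the incidence equation gives incidence = 12*contact_cap - 4.
Solve 12*contact_cap - 4 = 32: contact_cap = (32 + 4) / 12 = 3.

contact_cap = 3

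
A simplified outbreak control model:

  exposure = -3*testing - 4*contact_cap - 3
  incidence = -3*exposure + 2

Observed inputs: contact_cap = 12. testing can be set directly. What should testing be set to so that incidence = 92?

testing = -7

Substituting into the exposure equation gives exposure = -3*testing - 51.
Substituting into the incidence equation gives incidence = 9*testing + 155.
Solve 9*testing + 155 = 92: testing = (92 - 155) / 9 = -7.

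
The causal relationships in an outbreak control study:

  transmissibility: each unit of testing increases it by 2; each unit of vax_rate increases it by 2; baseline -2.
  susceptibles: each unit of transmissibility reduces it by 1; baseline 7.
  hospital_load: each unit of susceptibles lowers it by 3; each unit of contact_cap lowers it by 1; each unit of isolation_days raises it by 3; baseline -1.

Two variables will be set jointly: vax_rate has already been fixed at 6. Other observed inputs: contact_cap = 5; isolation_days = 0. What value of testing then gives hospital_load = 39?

testing = 6

With vax_rate held at 6:
Substituting into the transmissibility equation gives transmissibility = 2*testing + 10.
Substituting into the susceptibles equation gives susceptibles = -2*testing - 3.
hospital_load becomes 6*testing + 3.
Solve 6*testing + 3 = 39: testing = (39 - 3) / 6 = 6.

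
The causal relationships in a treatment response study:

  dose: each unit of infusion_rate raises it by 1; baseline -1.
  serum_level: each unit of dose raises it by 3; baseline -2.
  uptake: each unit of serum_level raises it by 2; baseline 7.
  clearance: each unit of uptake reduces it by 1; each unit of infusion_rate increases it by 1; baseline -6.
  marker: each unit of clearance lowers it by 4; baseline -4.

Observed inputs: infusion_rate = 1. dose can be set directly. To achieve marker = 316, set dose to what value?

dose = 12

Intervening on dose fixes its value directly, overriding its dependence on infusion_rate.
Substituting into the uptake equation gives uptake = 6*dose + 3.
So clearance = -6*dose - 8.
So marker = 24*dose + 28.
Solve 24*dose + 28 = 316: dose = (316 - 28) / 24 = 12.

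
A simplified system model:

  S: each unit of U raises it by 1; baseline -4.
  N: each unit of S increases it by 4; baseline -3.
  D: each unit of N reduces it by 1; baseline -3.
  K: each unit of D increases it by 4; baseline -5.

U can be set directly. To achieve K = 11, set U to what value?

U = 3

Substituting into the N equation gives N = 4*U - 19.
This gives D = -4*U + 16.
So K = -16*U + 59.
Solve -16*U + 59 = 11: U = (11 - 59) / -16 = 3.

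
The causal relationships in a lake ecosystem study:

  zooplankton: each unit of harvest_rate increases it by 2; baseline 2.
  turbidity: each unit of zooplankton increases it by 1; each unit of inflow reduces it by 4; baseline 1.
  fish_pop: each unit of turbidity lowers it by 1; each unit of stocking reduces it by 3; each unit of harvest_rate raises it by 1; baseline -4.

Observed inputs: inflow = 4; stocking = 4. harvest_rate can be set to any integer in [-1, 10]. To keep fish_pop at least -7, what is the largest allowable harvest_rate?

harvest_rate = 4

Substituting into the turbidity equation gives turbidity = 2*harvest_rate - 13.
This gives fish_pop = -harvest_rate - 3.
Require -harvest_rate - 3 ≥ -7, so harvest_rate ≤ 4.
The largest integer in [-1, 10] satisfying this is 4.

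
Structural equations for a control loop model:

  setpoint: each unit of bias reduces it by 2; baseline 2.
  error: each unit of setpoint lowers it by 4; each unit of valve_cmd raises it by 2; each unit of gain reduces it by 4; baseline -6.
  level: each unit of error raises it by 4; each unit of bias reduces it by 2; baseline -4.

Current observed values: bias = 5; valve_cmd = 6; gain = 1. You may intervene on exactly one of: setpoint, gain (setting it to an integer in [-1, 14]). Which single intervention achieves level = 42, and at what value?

Intervening on setpoint: level = -16*setpoint - 6. Reaching 42 requires setpoint = -3, outside [-1, 14].
Intervening on gain: with other inputs at their observed values, level = -16*gain + 138. Solving for 42 gives gain = 6, within [-1, 14].

set gain = 6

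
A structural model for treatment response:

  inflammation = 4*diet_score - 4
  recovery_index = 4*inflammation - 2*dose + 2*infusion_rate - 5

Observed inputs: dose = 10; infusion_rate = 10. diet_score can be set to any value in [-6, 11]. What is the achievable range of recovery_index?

-117 to 155

Substituting into the recovery_index equation gives recovery_index = 16*diet_score - 21.
Linear in diet_score, so extremes are at the endpoints: diet_score = -6 gives recovery_index = -117; diet_score = 11 gives recovery_index = 155.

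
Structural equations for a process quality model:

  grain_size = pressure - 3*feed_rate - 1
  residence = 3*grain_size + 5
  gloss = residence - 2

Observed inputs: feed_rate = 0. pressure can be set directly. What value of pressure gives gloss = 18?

Substituting into the grain_size equation gives grain_size = pressure - 1.
Substituting into the residence equation gives residence = 3*pressure + 2.
Substituting into the gloss equation gives gloss = 3*pressure.
Solve 3*pressure = 18: pressure = 18 / 3 = 6.

pressure = 6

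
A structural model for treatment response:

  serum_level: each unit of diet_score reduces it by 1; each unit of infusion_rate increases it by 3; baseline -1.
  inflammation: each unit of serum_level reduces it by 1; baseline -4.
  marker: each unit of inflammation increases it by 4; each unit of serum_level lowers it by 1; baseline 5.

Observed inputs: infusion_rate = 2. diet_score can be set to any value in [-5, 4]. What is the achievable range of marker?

-61 to -16

Substituting into the serum_level equation gives serum_level = -diet_score + 5.
Substituting into the inflammation equation gives inflammation = diet_score - 9.
Substituting into the marker equation gives marker = 5*diet_score - 36.
Linear in diet_score, so extremes are at the endpoints: diet_score = -5 gives marker = -61; diet_score = 4 gives marker = -16.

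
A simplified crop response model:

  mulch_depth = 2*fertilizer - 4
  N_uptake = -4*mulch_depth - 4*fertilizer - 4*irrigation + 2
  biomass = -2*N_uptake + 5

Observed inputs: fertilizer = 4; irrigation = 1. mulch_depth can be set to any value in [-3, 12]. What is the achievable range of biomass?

Intervening on mulch_depth fixes its value directly, overriding its dependence on fertilizer.
Substituting into the N_uptake equation gives N_uptake = -4*mulch_depth - 18.
Substituting into the biomass equation gives biomass = 8*mulch_depth + 41.
Linear in mulch_depth, so extremes are at the endpoints: mulch_depth = -3 gives biomass = 17; mulch_depth = 12 gives biomass = 137.

17 to 137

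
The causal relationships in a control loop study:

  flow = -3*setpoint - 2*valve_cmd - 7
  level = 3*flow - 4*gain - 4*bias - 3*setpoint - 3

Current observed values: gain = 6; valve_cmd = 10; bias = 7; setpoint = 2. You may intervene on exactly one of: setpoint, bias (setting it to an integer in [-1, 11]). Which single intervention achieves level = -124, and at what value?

Intervening on setpoint: with other inputs at their observed values, level = -12*setpoint - 136. Solving for -124 gives setpoint = -1, within [-1, 11].
Intervening on bias: level = -4*bias - 132. Reaching -124 requires bias = -2, outside [-1, 11].

set setpoint = -1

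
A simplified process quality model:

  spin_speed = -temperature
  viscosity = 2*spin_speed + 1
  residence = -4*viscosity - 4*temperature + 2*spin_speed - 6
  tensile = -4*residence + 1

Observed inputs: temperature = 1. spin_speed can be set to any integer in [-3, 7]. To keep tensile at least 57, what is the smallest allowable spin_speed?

spin_speed = 0

Intervening on spin_speed fixes its value directly, overriding its dependence on temperature.
Substituting into the residence equation gives residence = -6*spin_speed - 14.
So tensile = 24*spin_speed + 57.
Require 24*spin_speed + 57 ≥ 57, so spin_speed ≥ 0.
The smallest integer in [-3, 7] satisfying this is 0.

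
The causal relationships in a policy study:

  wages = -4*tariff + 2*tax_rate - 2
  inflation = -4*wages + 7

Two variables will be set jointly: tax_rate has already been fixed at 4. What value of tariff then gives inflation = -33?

With tax_rate held at 4:
Substituting into the wages equation gives wages = -4*tariff + 6.
Substituting into the inflation equation gives inflation = 16*tariff - 17.
Solve 16*tariff - 17 = -33: tariff = (-33 + 17) / 16 = -1.

tariff = -1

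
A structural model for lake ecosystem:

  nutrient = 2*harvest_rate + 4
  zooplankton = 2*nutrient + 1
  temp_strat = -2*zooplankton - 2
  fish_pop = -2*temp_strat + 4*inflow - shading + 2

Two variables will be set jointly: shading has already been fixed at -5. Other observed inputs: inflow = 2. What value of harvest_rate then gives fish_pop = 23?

harvest_rate = -2

With shading held at -5:
Substituting into the zooplankton equation gives zooplankton = 4*harvest_rate + 9.
Substituting into the temp_strat equation gives temp_strat = -8*harvest_rate - 20.
So fish_pop = 16*harvest_rate + 55.
Solve 16*harvest_rate + 55 = 23: harvest_rate = (23 - 55) / 16 = -2.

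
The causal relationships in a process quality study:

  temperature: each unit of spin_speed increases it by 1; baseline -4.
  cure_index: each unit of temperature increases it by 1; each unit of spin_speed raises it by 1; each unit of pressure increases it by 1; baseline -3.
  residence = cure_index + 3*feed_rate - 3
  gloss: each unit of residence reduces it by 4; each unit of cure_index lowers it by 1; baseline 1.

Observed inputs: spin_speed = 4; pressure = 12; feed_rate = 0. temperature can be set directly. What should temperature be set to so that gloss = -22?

Intervening on temperature fixes its value directly, overriding its dependence on spin_speed.
Substituting into the cure_index equation gives cure_index = temperature + 13.
Substituting into the residence equation gives residence = temperature + 10.
So gloss = -5*temperature - 52.
Solve -5*temperature - 52 = -22: temperature = (-22 + 52) / -5 = -6.

temperature = -6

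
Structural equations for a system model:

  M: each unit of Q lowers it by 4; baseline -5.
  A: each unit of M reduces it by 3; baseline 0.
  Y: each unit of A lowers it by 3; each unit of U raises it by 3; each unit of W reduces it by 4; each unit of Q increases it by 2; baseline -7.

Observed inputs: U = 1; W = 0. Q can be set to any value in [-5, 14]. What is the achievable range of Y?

-525 to 121

Substituting into the A equation gives A = 12*Q + 15.
Substituting into the Y equation gives Y = -34*Q - 49.
Linear in Q, so extremes are at the endpoints: Q = -5 gives Y = 121; Q = 14 gives Y = -525.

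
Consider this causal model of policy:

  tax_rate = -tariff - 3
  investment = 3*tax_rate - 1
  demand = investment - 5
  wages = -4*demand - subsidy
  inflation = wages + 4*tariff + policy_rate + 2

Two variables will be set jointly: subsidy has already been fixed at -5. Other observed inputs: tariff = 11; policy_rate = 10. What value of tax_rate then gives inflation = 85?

With subsidy held at -5:
Intervening on tax_rate fixes its value directly, overriding its dependence on tariff.
Substituting into the demand equation gives demand = 3*tax_rate - 6.
So wages = -12*tax_rate + 29.
Substituting into the inflation equation gives inflation = -12*tax_rate + 85.
Solve -12*tax_rate + 85 = 85: tax_rate = (85 - 85) / -12 = 0.

tax_rate = 0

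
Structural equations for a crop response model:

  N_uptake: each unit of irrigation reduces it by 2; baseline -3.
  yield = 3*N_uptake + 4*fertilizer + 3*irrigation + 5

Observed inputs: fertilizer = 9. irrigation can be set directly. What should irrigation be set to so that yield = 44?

Substituting into the yield equation gives yield = -3*irrigation + 32.
Solve -3*irrigation + 32 = 44: irrigation = (44 - 32) / -3 = -4.

irrigation = -4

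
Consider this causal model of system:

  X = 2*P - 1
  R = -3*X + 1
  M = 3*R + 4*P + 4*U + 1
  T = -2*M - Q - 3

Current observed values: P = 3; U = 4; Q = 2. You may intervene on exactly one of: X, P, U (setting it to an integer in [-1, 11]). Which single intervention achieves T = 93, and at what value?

Intervening on X: with other inputs at their observed values, T = 18*X - 69. Solving for 93 gives X = 9, within [-1, 11].
Intervening on P: T = 28*P - 63. Reaching 93 requires P = 39/7, not an integer.
Intervening on U: T = -8*U + 53. Reaching 93 requires U = -5, outside [-1, 11].

set X = 9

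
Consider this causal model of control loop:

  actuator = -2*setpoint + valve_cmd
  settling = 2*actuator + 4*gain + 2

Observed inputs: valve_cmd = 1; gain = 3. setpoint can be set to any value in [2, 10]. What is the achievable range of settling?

-24 to 8

Substituting into the actuator equation gives actuator = -2*setpoint + 1.
Substituting into the settling equation gives settling = -4*setpoint + 16.
Linear in setpoint, so extremes are at the endpoints: setpoint = 2 gives settling = 8; setpoint = 10 gives settling = -24.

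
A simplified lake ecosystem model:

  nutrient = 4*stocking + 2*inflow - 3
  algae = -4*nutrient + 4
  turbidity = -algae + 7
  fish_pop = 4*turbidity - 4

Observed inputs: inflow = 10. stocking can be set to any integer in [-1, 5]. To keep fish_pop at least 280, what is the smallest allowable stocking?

stocking = 0

Substituting into the nutrient equation gives nutrient = 4*stocking + 17.
So algae = -16*stocking - 64.
Substituting into the turbidity equation gives turbidity = 16*stocking + 71.
Substituting into the fish_pop equation gives fish_pop = 64*stocking + 280.
Require 64*stocking + 280 ≥ 280, so stocking ≥ 0.
The smallest integer in [-1, 5] satisfying this is 0.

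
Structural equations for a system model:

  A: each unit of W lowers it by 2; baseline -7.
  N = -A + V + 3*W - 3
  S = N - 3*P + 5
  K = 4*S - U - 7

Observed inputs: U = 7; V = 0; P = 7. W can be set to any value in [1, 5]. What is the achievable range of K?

Substituting into the N equation gives N = 5*W + 4.
S becomes 5*W - 12.
Substituting into the K equation gives K = 20*W - 62.
Linear in W, so extremes are at the endpoints: W = 1 gives K = -42; W = 5 gives K = 38.

-42 to 38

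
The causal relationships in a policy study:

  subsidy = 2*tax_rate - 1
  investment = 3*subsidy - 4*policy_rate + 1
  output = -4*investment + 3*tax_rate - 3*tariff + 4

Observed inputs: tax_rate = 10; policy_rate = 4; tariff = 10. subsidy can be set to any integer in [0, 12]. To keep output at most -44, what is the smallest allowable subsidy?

Intervening on subsidy fixes its value directly, overriding its dependence on tax_rate.
Substituting into the investment equation gives investment = 3*subsidy - 15.
So output = -12*subsidy + 64.
Require -12*subsidy + 64 ≤ -44, so subsidy ≥ 9.
The smallest integer in [0, 12] satisfying this is 9.

subsidy = 9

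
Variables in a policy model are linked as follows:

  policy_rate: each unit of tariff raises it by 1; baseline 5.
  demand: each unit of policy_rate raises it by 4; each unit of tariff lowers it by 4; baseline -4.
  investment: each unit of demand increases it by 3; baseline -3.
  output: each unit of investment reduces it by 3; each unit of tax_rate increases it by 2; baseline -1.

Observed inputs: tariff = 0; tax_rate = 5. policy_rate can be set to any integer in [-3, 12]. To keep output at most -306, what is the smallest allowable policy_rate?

Intervening on policy_rate fixes its value directly, overriding its dependence on tariff.
Substituting into the demand equation gives demand = 4*policy_rate - 4.
investment becomes 12*policy_rate - 15.
This gives output = -36*policy_rate + 54.
Require -36*policy_rate + 54 ≤ -306, so policy_rate ≥ 10.
The smallest integer in [-3, 12] satisfying this is 10.

policy_rate = 10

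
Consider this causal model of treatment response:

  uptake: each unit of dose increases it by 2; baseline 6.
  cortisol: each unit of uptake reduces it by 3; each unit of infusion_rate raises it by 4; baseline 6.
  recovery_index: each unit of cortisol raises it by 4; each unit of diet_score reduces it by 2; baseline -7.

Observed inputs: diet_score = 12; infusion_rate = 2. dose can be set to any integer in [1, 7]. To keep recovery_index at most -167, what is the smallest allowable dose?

dose = 5

Substituting into the cortisol equation gives cortisol = -6*dose - 4.
recovery_index becomes -24*dose - 47.
Require -24*dose - 47 ≤ -167, so dose ≥ 5.
The smallest integer in [1, 7] satisfying this is 5.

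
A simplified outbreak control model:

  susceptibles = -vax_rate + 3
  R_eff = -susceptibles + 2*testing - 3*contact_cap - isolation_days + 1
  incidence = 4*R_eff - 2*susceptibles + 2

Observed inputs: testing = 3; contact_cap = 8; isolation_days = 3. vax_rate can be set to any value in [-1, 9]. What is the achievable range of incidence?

-102 to -42

Substituting into the R_eff equation gives R_eff = vax_rate - 23.
This gives incidence = 6*vax_rate - 96.
Linear in vax_rate, so extremes are at the endpoints: vax_rate = -1 gives incidence = -102; vax_rate = 9 gives incidence = -42.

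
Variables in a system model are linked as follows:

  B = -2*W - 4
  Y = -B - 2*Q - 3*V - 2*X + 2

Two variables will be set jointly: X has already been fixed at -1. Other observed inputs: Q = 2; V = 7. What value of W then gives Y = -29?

With X held at -1:
Substituting into the Y equation gives Y = 2*W - 17.
Solve 2*W - 17 = -29: W = (-29 + 17) / 2 = -6.

W = -6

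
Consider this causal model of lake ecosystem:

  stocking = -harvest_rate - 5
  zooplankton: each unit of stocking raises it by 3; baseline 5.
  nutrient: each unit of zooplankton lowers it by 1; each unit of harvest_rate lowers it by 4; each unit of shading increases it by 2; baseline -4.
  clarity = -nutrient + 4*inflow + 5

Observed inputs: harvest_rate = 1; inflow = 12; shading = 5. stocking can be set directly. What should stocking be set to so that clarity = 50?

Intervening on stocking fixes its value directly, overriding its dependence on harvest_rate.
Substituting into the nutrient equation gives nutrient = -3*stocking - 3.
So clarity = 3*stocking + 56.
Solve 3*stocking + 56 = 50: stocking = (50 - 56) / 3 = -2.

stocking = -2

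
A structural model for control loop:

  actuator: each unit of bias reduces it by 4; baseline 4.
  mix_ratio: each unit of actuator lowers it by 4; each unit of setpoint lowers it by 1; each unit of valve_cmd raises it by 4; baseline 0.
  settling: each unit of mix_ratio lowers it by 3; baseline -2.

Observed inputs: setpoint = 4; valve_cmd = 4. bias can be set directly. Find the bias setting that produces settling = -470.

Substituting into the mix_ratio equation gives mix_ratio = 16*bias - 4.
settling becomes -48*bias + 10.
Solve -48*bias + 10 = -470: bias = (-470 - 10) / -48 = 10.

bias = 10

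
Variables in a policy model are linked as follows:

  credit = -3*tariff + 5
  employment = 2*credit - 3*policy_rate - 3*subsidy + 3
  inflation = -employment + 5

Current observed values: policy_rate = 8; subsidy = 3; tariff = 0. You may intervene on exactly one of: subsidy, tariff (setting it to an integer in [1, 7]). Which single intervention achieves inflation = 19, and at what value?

Intervening on subsidy: with other inputs at their observed values, inflation = 3*subsidy + 16. Solving for 19 gives subsidy = 1, within [1, 7].
Intervening on tariff: inflation = 6*tariff + 25. Reaching 19 requires tariff = -1, outside [1, 7].

set subsidy = 1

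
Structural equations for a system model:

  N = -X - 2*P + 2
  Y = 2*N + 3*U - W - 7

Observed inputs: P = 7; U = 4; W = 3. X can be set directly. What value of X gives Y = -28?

Substituting into the N equation gives N = -X - 12.
Substituting into the Y equation gives Y = -2*X - 22.
Solve -2*X - 22 = -28: X = (-28 + 22) / -2 = 3.

X = 3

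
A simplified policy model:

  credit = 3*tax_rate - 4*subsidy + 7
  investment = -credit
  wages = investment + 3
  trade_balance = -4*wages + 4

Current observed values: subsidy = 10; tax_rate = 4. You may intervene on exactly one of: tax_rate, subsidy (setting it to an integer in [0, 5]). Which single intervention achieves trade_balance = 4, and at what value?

Intervening on tax_rate: trade_balance = 12*tax_rate - 140. Reaching 4 requires tax_rate = 12, outside [0, 5].
Intervening on subsidy: with other inputs at their observed values, trade_balance = -16*subsidy + 68. Solving for 4 gives subsidy = 4, within [0, 5].

set subsidy = 4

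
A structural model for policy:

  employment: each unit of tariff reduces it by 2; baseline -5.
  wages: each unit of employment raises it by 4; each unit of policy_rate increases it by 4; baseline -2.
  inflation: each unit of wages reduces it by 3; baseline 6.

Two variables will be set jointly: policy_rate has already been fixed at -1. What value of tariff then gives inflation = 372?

With policy_rate held at -1:
Substituting into the wages equation gives wages = -8*tariff - 26.
So inflation = 24*tariff + 84.
Solve 24*tariff + 84 = 372: tariff = (372 - 84) / 24 = 12.

tariff = 12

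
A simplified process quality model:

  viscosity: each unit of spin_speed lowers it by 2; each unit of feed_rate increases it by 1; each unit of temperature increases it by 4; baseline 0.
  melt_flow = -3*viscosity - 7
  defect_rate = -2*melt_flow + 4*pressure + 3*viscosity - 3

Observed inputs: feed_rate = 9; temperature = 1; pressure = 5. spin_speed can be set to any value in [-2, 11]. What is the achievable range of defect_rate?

-50 to 184

Substituting into the viscosity equation gives viscosity = -2*spin_speed + 13.
So melt_flow = 6*spin_speed - 46.
Substituting into the defect_rate equation gives defect_rate = -18*spin_speed + 148.
Linear in spin_speed, so extremes are at the endpoints: spin_speed = -2 gives defect_rate = 184; spin_speed = 11 gives defect_rate = -50.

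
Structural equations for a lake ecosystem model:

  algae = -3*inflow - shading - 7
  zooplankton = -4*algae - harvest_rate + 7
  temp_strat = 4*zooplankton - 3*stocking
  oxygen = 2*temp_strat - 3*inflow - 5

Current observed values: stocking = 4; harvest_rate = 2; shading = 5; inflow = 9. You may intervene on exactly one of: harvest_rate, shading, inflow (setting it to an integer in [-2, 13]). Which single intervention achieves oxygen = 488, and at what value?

Intervening on harvest_rate: oxygen = -8*harvest_rate + 1248. Reaching 488 requires harvest_rate = 95, outside [-2, 13].
Intervening on shading: oxygen = 32*shading + 1072. Reaching 488 requires shading = -73/4, not an integer.
Intervening on inflow: with other inputs at their observed values, oxygen = 93*inflow + 395. Solving for 488 gives inflow = 1, within [-2, 13].

set inflow = 1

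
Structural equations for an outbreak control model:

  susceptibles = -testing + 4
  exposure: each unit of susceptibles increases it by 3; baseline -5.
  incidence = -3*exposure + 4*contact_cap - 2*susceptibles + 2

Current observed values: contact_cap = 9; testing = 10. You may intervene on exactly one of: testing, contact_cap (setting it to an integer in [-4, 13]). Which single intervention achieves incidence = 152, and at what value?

set testing = 13

Intervening on testing: with other inputs at their observed values, incidence = 11*testing + 9. Solving for 152 gives testing = 13, within [-4, 13].
Intervening on contact_cap: incidence = 4*contact_cap + 83. Reaching 152 requires contact_cap = 69/4, not an integer.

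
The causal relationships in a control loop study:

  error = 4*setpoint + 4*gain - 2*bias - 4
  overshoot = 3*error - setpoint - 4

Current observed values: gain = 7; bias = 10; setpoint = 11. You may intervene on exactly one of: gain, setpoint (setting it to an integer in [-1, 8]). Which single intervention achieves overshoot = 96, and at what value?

Intervening on gain: overshoot = 12*gain + 45. Reaching 96 requires gain = 17/4, not an integer.
Intervening on setpoint: with other inputs at their observed values, overshoot = 11*setpoint + 8. Solving for 96 gives setpoint = 8, within [-1, 8].

set setpoint = 8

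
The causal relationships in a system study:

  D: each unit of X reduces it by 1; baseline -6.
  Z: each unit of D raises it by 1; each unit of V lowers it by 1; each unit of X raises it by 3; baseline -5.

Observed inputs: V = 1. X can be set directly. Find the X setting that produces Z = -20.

Substituting into the Z equation gives Z = 2*X - 12.
Solve 2*X - 12 = -20: X = (-20 + 12) / 2 = -4.

X = -4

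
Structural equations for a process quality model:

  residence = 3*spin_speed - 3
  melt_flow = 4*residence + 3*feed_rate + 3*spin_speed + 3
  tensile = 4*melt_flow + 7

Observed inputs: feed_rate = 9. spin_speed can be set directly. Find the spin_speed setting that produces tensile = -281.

spin_speed = -6

Substituting into the melt_flow equation gives melt_flow = 15*spin_speed + 18.
Substituting into the tensile equation gives tensile = 60*spin_speed + 79.
Solve 60*spin_speed + 79 = -281: spin_speed = (-281 - 79) / 60 = -6.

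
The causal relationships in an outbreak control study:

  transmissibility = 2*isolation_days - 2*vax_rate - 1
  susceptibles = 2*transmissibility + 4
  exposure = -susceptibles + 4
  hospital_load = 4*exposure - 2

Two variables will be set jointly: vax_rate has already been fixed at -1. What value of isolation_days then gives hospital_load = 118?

With vax_rate held at -1:
Substituting into the transmissibility equation gives transmissibility = 2*isolation_days + 1.
susceptibles becomes 4*isolation_days + 6.
So exposure = -4*isolation_days - 2.
This gives hospital_load = -16*isolation_days - 10.
Solve -16*isolation_days - 10 = 118: isolation_days = (118 + 10) / -16 = -8.

isolation_days = -8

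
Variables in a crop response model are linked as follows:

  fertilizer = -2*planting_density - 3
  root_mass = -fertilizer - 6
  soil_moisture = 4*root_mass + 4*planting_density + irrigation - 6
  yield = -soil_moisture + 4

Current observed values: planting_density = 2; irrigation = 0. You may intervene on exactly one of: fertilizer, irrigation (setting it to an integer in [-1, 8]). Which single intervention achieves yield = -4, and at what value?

Intervening on fertilizer: yield = 4*fertilizer + 26. Reaching -4 requires fertilizer = -15/2, not an integer.
Intervening on irrigation: with other inputs at their observed values, yield = -irrigation - 2. Solving for -4 gives irrigation = 2, within [-1, 8].

set irrigation = 2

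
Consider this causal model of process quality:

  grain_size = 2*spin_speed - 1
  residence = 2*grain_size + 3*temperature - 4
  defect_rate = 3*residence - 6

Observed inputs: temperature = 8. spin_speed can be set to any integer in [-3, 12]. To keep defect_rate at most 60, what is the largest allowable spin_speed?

spin_speed = 1

Substituting into the residence equation gives residence = 4*spin_speed + 18.
So defect_rate = 12*spin_speed + 48.
Require 12*spin_speed + 48 ≤ 60, so spin_speed ≤ 1.
The largest integer in [-3, 12] satisfying this is 1.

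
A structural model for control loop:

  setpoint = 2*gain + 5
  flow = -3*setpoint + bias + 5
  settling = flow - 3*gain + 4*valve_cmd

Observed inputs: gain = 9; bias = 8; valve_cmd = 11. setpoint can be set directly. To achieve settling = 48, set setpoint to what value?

setpoint = -6

Intervening on setpoint fixes its value directly, overriding its dependence on gain.
Substituting into the flow equation gives flow = -3*setpoint + 13.
This gives settling = -3*setpoint + 30.
Solve -3*setpoint + 30 = 48: setpoint = (48 - 30) / -3 = -6.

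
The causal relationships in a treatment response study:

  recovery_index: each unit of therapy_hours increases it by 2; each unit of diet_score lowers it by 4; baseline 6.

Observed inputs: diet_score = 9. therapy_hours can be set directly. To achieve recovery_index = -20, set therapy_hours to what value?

Substituting into the recovery_index equation gives recovery_index = 2*therapy_hours - 30.
Solve 2*therapy_hours - 30 = -20: therapy_hours = (-20 + 30) / 2 = 5.

therapy_hours = 5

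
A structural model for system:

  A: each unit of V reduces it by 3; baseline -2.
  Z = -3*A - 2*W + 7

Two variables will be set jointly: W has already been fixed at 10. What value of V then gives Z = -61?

V = -6

With W held at 10:
Substituting into the Z equation gives Z = 9*V - 7.
Solve 9*V - 7 = -61: V = (-61 + 7) / 9 = -6.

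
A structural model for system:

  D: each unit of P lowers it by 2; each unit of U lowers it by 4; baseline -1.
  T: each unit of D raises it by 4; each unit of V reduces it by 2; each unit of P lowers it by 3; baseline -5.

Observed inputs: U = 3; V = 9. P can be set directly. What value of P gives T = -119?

P = 4

Substituting into the D equation gives D = -2*P - 13.
Substituting into the T equation gives T = -11*P - 75.
Solve -11*P - 75 = -119: P = (-119 + 75) / -11 = 4.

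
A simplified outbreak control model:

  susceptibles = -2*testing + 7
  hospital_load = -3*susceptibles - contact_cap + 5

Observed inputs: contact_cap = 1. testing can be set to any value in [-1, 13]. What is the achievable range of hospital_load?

Substituting into the hospital_load equation gives hospital_load = 6*testing - 17.
Linear in testing, so extremes are at the endpoints: testing = -1 gives hospital_load = -23; testing = 13 gives hospital_load = 61.

-23 to 61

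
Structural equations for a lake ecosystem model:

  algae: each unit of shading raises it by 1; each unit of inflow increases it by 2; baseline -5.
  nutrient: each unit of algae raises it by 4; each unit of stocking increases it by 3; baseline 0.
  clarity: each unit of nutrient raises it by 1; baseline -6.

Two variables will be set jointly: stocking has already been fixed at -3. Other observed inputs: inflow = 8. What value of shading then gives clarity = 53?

With stocking held at -3:
Substituting into the algae equation gives algae = shading + 11.
Substituting into the nutrient equation gives nutrient = 4*shading + 35.
clarity becomes 4*shading + 29.
Solve 4*shading + 29 = 53: shading = (53 - 29) / 4 = 6.

shading = 6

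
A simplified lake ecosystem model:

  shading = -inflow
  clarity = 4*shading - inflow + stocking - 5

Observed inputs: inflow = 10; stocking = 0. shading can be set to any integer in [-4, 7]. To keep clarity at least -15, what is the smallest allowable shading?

Intervening on shading fixes its value directly, overriding its dependence on inflow.
Substituting into the clarity equation gives clarity = 4*shading - 15.
Require 4*shading - 15 ≥ -15, so shading ≥ 0.
The smallest integer in [-4, 7] satisfying this is 0.

shading = 0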